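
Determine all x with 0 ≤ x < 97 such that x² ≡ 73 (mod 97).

97 ≡ 1 (mod 4), so we find a root by search.
Trying successive values, 48² = 2304 ≡ 73 (mod 97). The other root is 97 − 48 = 49.

48, 49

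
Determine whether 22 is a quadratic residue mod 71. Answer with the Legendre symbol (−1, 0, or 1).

-1

Pull out 2: since 71 ≡ 7 (mod 8), (2/71) = +1.
Reciprocity: 11 ≡ 3 and 71 ≡ 3 (mod 4), so (11/71) = −(71/11).
Reduce top mod 11: now compute (5/11).
Reciprocity: 5 ≡ 1 and 11 ≡ 3 (mod 4), so (5/11) = +(11/5).
Reduce top mod 5: now compute (1/5).
Reached (1/5) = 1. Collecting the sign flips along the way, the symbol is -1.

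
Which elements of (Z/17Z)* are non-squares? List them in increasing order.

Square k = 1,…,8 (k and 17−k give the same square):
1²=1, 2²=4, 3²=9, 4²=16, 5²≡8, 6²≡2, 7²≡15, 8²≡13 (mod 17).
The residues are {1, 2, 4, 8, 9, 13, 15, 16}; the non-residues are the remaining 8 nonzero classes.

3,5,6,7,10,11,12,14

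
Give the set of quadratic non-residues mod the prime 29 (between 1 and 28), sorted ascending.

2 3 8 10 11 12 14 15 17 18 19 21 26 27

Square k = 1,…,14 (k and 29−k give the same square):
1²=1, 2²=4, 3²=9, 4²=16, 5²=25, 6²≡7, 7²≡20, 8²≡6, 9²≡23, 10²≡13, 11²≡5, 12²≡28, 13²≡24, 14²≡22 (mod 29).
The residues are {1, 4, 5, 6, 7, 9, 13, 16, 20, 22, 23, 24, 25, 28}; the non-residues are the remaining 14 nonzero classes.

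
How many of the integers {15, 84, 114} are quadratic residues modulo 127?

(15/127) = +1 → QR.
(84/127) = +1 → QR.
(114/127) = -1 → non-residue.
Total quadratic residues among the 3: 2.

2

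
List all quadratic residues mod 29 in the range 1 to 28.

1, 4, 5, 6, 7, 9, 13, 16, 20, 22, 23, 24, 25, 28

Square k = 1,…,14 (k and 29−k give the same square):
1²=1, 2²=4, 3²=9, 4²=16, 5²=25, 6²≡7, 7²≡20, 8²≡6, 9²≡23, 10²≡13, 11²≡5, 12²≡28, 13²≡24, 14²≡22 (mod 29).
So the quadratic residues mod 29 are {1, 4, 5, 6, 7, 9, 13, 16, 20, 22, 23, 24, 25, 28}.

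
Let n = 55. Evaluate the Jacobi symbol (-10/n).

0

First reduce: -10 ≡ 45 (mod 55).
Reciprocity: 45 ≡ 1 and 55 ≡ 3 (mod 4), so (45/55) = +(55/45).
Reduce top mod 45: now compute (10/45).
Pull out 2: since 45 ≡ 5 (mod 8), (2/45) = -1.
Reciprocity: 5 ≡ 1 and 45 ≡ 1 (mod 4), so (5/45) = +(45/5).
Reduce top mod 5: now compute (0/5).
Top reduces to 0: gcd > 1, so the symbol is 0.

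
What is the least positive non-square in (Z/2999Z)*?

17

(2/2999) = +1, so 2 is a residue.
(3/2999) = +1, so 3 is a residue.
(4/2999) = +1, so 4 is a residue.
(5/2999) = +1, so 5 is a residue.
(6/2999) = +1, so 6 is a residue.
(7/2999) = +1, so 7 is a residue.
(8/2999) = +1, so 8 is a residue.
(9/2999) = +1, so 9 is a residue.
(10/2999) = +1, so 10 is a residue.
(11/2999) = +1, so 11 is a residue.
(12/2999) = +1, so 12 is a residue.
(13/2999) = +1, so 13 is a residue.
(14/2999) = +1, so 14 is a residue.
(15/2999) = +1, so 15 is a residue.
(16/2999) = +1, so 16 is a residue.
(17/2999) = −1, so 17 is the smallest positive non-residue mod 2999.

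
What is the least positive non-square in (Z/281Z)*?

(2/281) = +1, so 2 is a residue.
(3/281) = −1, so 3 is the smallest positive non-residue mod 281.

3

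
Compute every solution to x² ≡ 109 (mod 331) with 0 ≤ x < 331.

42, 289

Since 331 ≡ 3 (mod 4), a square root of 109 is 109^((331+1)/4) = 109^83 mod 331.
Repeated squaring: 109^2≡296, 109^4≡232, 109^8≡202, 109^16≡91, 109^32≡6, 109^64≡36 (mod 331).
109^83 = 109^(64+16+2+1) ≡ 289 (mod 331).
Check: 289² = 83521 ≡ 109 (mod 331). The two roots are 42 and 289.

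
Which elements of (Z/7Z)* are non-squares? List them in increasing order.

3, 5, 6

Square k = 1,…,3 (k and 7−k give the same square):
1²=1, 2²=4, 3²≡2 (mod 7).
The residues are {1, 2, 4}; the non-residues are the remaining 3 nonzero classes.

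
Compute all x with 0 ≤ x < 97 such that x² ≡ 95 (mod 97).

17, 80

97 ≡ 1 (mod 4), so we find a root by search.
Trying successive values, 17² = 289 ≡ 95 (mod 97). The other root is 97 − 17 = 80.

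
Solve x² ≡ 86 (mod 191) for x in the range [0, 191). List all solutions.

75, 116

Since 191 ≡ 3 (mod 4), a square root of 86 is 86^((191+1)/4) = 86^48 mod 191.
Repeated squaring: 86^2≡138, 86^4≡135, 86^8≡80, 86^16≡97, 86^32≡50 (mod 191).
86^48 = 86^(32+16) ≡ 75 (mod 191).
Check: 75² = 5625 ≡ 86 (mod 191). The two roots are 75 and 116.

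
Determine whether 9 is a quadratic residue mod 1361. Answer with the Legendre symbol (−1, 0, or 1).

1

Reciprocity: 9 ≡ 1 and 1361 ≡ 1 (mod 4), so (9/1361) = +(1361/9).
Reduce top mod 9: now compute (2/9).
Pull out 2: since 9 ≡ 1 (mod 8), (2/9) = +1.
Reached (1/9) = 1. Collecting the sign flips along the way, the symbol is +1.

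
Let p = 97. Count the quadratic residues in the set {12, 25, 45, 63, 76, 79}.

(12/97) = +1 → QR.
(25/97) = +1 → QR.
(45/97) = -1 → non-residue.
(63/97) = -1 → non-residue.
(76/97) = -1 → non-residue.
(79/97) = +1 → QR.
Total quadratic residues among the 6: 3.

3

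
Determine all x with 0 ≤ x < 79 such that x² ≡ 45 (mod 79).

19, 60

Since 79 ≡ 3 (mod 4), a square root of 45 is 45^((79+1)/4) = 45^20 mod 79.
Repeated squaring: 45^2≡50, 45^4≡51, 45^8≡73, 45^16≡36 (mod 79).
45^20 = 45^(16+4) ≡ 19 (mod 79).
Check: 19² = 361 ≡ 45 (mod 79). The two roots are 19 and 60.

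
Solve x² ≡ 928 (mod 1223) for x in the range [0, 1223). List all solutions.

Since 1223 ≡ 3 (mod 4), a square root of 928 is 928^((1223+1)/4) = 928^306 mod 1223.
Repeated squaring: 928^2≡192, 928^4≡174, 928^8≡924, 928^16≡122, 928^32≡208, 928^64≡459, 928^128≡325, 928^256≡447 (mod 1223).
928^306 = 928^(256+32+16+2) ≡ 344 (mod 1223).
Check: 344² = 118336 ≡ 928 (mod 1223). The two roots are 344 and 879.

344, 879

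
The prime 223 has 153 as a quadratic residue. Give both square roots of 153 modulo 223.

61, 162

Since 223 ≡ 3 (mod 4), a square root of 153 is 153^((223+1)/4) = 153^56 mod 223.
Repeated squaring: 153^2≡217, 153^4≡36, 153^8≡181, 153^16≡203, 153^32≡177 (mod 223).
153^56 = 153^(32+16+8) ≡ 162 (mod 223).
Check: 162² = 26244 ≡ 153 (mod 223). The two roots are 61 and 162.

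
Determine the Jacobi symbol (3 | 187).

Reciprocity: 3 ≡ 3 and 187 ≡ 3 (mod 4), so (3/187) = −(187/3).
Reduce top mod 3: now compute (1/3).
Reached (1/3) = 1. Collecting the sign flips along the way, the symbol is -1.

-1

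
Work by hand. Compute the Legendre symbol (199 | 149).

Euler's criterion: (199/149) ≡ 50^74 (mod 149).
50^2 ≡ 116 (mod 149)
50^4 ≡ 46 (mod 149)
50^8 ≡ 30 (mod 149)
50^16 ≡ 6 (mod 149)
50^32 ≡ 36 (mod 149)
50^64 ≡ 104 (mod 149)
50^74 = 50^(64+8+2) ≡ 148 (mod 149).
Result is 148 ≡ −1, so (199/149) = −1.

-1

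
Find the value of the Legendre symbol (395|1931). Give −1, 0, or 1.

1

Reciprocity: 395 ≡ 3 and 1931 ≡ 3 (mod 4), so (395/1931) = −(1931/395).
Reduce top mod 395: now compute (351/395).
Reciprocity: 351 ≡ 3 and 395 ≡ 3 (mod 4), so (351/395) = −(395/351).
Reduce top mod 351: now compute (44/351).
Pull out 2^2: since 351 ≡ 7 (mod 8), (2/351) = +1, so (2/351)^2 = +1.
Reciprocity: 11 ≡ 3 and 351 ≡ 3 (mod 4), so (11/351) = −(351/11).
Reduce top mod 11: now compute (10/11).
Pull out 2: since 11 ≡ 3 (mod 8), (2/11) = -1.
Reciprocity: 5 ≡ 1 and 11 ≡ 3 (mod 4), so (5/11) = +(11/5).
Reduce top mod 5: now compute (1/5).
Reached (1/5) = 1. Collecting the sign flips along the way, the symbol is +1.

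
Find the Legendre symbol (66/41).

1

Euler's criterion: (66/41) ≡ 25^20 (mod 41).
25^2 ≡ 10 (mod 41)
25^4 ≡ 18 (mod 41)
25^8 ≡ 37 (mod 41)
25^16 ≡ 16 (mod 41)
25^20 = 25^(16+4) ≡ 1 (mod 41).
Result is 1, so (66/41) = 1.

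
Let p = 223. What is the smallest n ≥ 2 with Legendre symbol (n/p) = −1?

3

(2/223) = +1, so 2 is a residue.
(3/223) = −1, so 3 is the smallest positive non-residue mod 223.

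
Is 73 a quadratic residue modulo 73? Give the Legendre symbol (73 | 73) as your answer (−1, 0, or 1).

First reduce: 73 ≡ 0 (mod 73).
Top reduces to 0: gcd > 1, so the symbol is 0.

0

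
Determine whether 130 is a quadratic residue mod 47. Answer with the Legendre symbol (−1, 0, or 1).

First reduce: 130 ≡ 36 (mod 47).
Pull out 2^2: since 47 ≡ 7 (mod 8), (2/47) = +1, so (2/47)^2 = +1.
Reciprocity: 9 ≡ 1 and 47 ≡ 3 (mod 4), so (9/47) = +(47/9).
Reduce top mod 9: now compute (2/9).
Pull out 2: since 9 ≡ 1 (mod 8), (2/9) = +1.
Reached (1/9) = 1. Collecting the sign flips along the way, the symbol is +1.

1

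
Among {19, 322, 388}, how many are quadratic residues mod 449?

(19/449) = -1 → non-residue.
(322/449) = +1 → QR.
(388/449) = +1 → QR.
Total quadratic residues among the 3: 2.

2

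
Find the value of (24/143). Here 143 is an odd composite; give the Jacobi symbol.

Pull out 2^3: since 143 ≡ 7 (mod 8), (2/143) = +1, so (2/143)^3 = +1.
Reciprocity: 3 ≡ 3 and 143 ≡ 3 (mod 4), so (3/143) = −(143/3).
Reduce top mod 3: now compute (2/3).
Pull out 2: since 3 ≡ 3 (mod 8), (2/3) = -1.
Reached (1/3) = 1. Collecting the sign flips along the way, the symbol is +1.

1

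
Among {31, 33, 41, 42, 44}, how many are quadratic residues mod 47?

1

(31/47) = -1 → non-residue.
(33/47) = -1 → non-residue.
(41/47) = -1 → non-residue.
(42/47) = +1 → QR.
(44/47) = -1 → non-residue.
Total quadratic residues among the 5: 1.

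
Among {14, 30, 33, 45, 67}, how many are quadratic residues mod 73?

1

(14/73) = -1 → non-residue.
(30/73) = -1 → non-residue.
(33/73) = -1 → non-residue.
(45/73) = -1 → non-residue.
(67/73) = +1 → QR.
Total quadratic residues among the 5: 1.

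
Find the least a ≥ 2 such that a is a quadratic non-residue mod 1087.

3

(2/1087) = +1, so 2 is a residue.
(3/1087) = −1, so 3 is the smallest positive non-residue mod 1087.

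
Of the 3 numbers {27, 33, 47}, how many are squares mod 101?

2

(27/101) = -1 → non-residue.
(33/101) = +1 → QR.
(47/101) = +1 → QR.
Total quadratic residues among the 3: 2.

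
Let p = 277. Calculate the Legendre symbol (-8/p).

Euler's criterion: (-8/277) ≡ 269^138 (mod 277).
269^2 ≡ 64 (mod 277)
269^4 ≡ 218 (mod 277)
269^8 ≡ 157 (mod 277)
269^16 ≡ 273 (mod 277)
269^32 ≡ 16 (mod 277)
269^64 ≡ 256 (mod 277)
269^128 ≡ 164 (mod 277)
269^138 = 269^(128+8+2) ≡ 276 (mod 277).
Result is 276 ≡ −1, so (-8/277) = −1.

-1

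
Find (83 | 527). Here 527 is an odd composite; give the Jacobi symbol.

-1

Reciprocity: 83 ≡ 3 and 527 ≡ 3 (mod 4), so (83/527) = −(527/83).
Reduce top mod 83: now compute (29/83).
Reciprocity: 29 ≡ 1 and 83 ≡ 3 (mod 4), so (29/83) = +(83/29).
Reduce top mod 29: now compute (25/29).
Reciprocity: 25 ≡ 1 and 29 ≡ 1 (mod 4), so (25/29) = +(29/25).
Reduce top mod 25: now compute (4/25).
Pull out 2^2: since 25 ≡ 1 (mod 8), (2/25) = +1, so (2/25)^2 = +1.
Reached (1/25) = 1. Collecting the sign flips along the way, the symbol is -1.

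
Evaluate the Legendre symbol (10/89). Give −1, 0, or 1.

1

Euler's criterion: (10/89) ≡ 10^44 (mod 89).
10^2 ≡ 11 (mod 89)
10^4 ≡ 32 (mod 89)
10^8 ≡ 45 (mod 89)
10^16 ≡ 67 (mod 89)
10^32 ≡ 39 (mod 89)
10^44 = 10^(32+8+4) ≡ 1 (mod 89).
Result is 1, so (10/89) = 1.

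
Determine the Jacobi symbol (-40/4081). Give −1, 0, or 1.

1

First reduce: -40 ≡ 4041 (mod 4081).
Reciprocity: 4041 ≡ 1 and 4081 ≡ 1 (mod 4), so (4041/4081) = +(4081/4041).
Reduce top mod 4041: now compute (40/4041).
Pull out 2^3: since 4041 ≡ 1 (mod 8), (2/4041) = +1, so (2/4041)^3 = +1.
Reciprocity: 5 ≡ 1 and 4041 ≡ 1 (mod 4), so (5/4041) = +(4041/5).
Reduce top mod 5: now compute (1/5).
Reached (1/5) = 1. Collecting the sign flips along the way, the symbol is +1.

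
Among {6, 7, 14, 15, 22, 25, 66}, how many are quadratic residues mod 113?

5

(6/113) = -1 → non-residue.
(7/113) = +1 → QR.
(14/113) = +1 → QR.
(15/113) = +1 → QR.
(22/113) = +1 → QR.
(25/113) = +1 → QR.
(66/113) = -1 → non-residue.
Total quadratic residues among the 7: 5.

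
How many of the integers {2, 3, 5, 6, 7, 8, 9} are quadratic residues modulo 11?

(2/11) = -1 → non-residue.
(3/11) = +1 → QR.
(5/11) = +1 → QR.
(6/11) = -1 → non-residue.
(7/11) = -1 → non-residue.
(8/11) = -1 → non-residue.
(9/11) = +1 → QR.
Total quadratic residues among the 7: 3.

3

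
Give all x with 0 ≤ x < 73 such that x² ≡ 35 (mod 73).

73 ≡ 1 (mod 4), so we find a root by search.
Trying successive values, 20² = 400 ≡ 35 (mod 73). The other root is 73 − 20 = 53.

20, 53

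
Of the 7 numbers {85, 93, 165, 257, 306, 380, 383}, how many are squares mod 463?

(85/463) = -1 → non-residue.
(93/463) = -1 → non-residue.
(165/463) = -1 → non-residue.
(257/463) = -1 → non-residue.
(306/463) = +1 → QR.
(380/463) = +1 → QR.
(383/463) = +1 → QR.
Total quadratic residues among the 7: 3.

3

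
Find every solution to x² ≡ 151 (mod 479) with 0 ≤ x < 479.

Since 479 ≡ 3 (mod 4), a square root of 151 is 151^((479+1)/4) = 151^120 mod 479.
Repeated squaring: 151^2≡288, 151^4≡77, 151^8≡181, 151^16≡189, 151^32≡275, 151^64≡422 (mod 479).
151^120 = 151^(64+32+16+8) ≡ 55 (mod 479).
Check: 55² = 3025 ≡ 151 (mod 479). The two roots are 55 and 424.

55, 424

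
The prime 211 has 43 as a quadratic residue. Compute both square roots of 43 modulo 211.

Since 211 ≡ 3 (mod 4), a square root of 43 is 43^((211+1)/4) = 43^53 mod 211.
Repeated squaring: 43^2≡161, 43^4≡179, 43^8≡180, 43^16≡117, 43^32≡185 (mod 211).
43^53 = 43^(32+16+4+1) ≡ 185 (mod 211).
Check: 185² = 34225 ≡ 43 (mod 211). The two roots are 26 and 185.

26, 185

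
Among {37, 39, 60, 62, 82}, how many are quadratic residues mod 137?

(37/137) = +1 → QR.
(39/137) = +1 → QR.
(60/137) = +1 → QR.
(62/137) = -1 → non-residue.
(82/137) = -1 → non-residue.
Total quadratic residues among the 5: 3.

3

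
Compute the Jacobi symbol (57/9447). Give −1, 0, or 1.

Reciprocity: 57 ≡ 1 and 9447 ≡ 3 (mod 4), so (57/9447) = +(9447/57).
Reduce top mod 57: now compute (42/57).
Pull out 2: since 57 ≡ 1 (mod 8), (2/57) = +1.
Reciprocity: 21 ≡ 1 and 57 ≡ 1 (mod 4), so (21/57) = +(57/21).
Reduce top mod 21: now compute (15/21).
Reciprocity: 15 ≡ 3 and 21 ≡ 1 (mod 4), so (15/21) = +(21/15).
Reduce top mod 15: now compute (6/15).
Pull out 2: since 15 ≡ 7 (mod 8), (2/15) = +1.
Reciprocity: 3 ≡ 3 and 15 ≡ 3 (mod 4), so (3/15) = −(15/3).
Reduce top mod 3: now compute (0/3).
Top reduces to 0: gcd > 1, so the symbol is 0.

0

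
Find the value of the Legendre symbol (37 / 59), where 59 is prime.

Euler's criterion: (37/59) ≡ 37^29 (mod 59).
37^2 ≡ 12 (mod 59)
37^4 ≡ 26 (mod 59)
37^8 ≡ 27 (mod 59)
37^16 ≡ 21 (mod 59)
37^29 = 37^(16+8+4+1) ≡ 58 (mod 59).
Result is 58 ≡ −1, so (37/59) = −1.

-1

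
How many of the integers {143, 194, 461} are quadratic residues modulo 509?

(143/509) = -1 → non-residue.
(194/509) = -1 → non-residue.
(461/509) = -1 → non-residue.
Total quadratic residues among the 3: 0.

0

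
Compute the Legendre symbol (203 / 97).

Euler's criterion: (203/97) ≡ 9^48 (mod 97).
9^2 ≡ 81 (mod 97)
9^4 ≡ 62 (mod 97)
9^8 ≡ 61 (mod 97)
9^16 ≡ 35 (mod 97)
9^32 ≡ 61 (mod 97)
9^48 = 9^(32+16) ≡ 1 (mod 97).
Result is 1, so (203/97) = 1.

1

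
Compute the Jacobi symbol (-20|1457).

First reduce: -20 ≡ 1437 (mod 1457).
Reciprocity: 1437 ≡ 1 and 1457 ≡ 1 (mod 4), so (1437/1457) = +(1457/1437).
Reduce top mod 1437: now compute (20/1437).
Pull out 2^2: since 1437 ≡ 5 (mod 8), (2/1437) = -1, so (2/1437)^2 = +1.
Reciprocity: 5 ≡ 1 and 1437 ≡ 1 (mod 4), so (5/1437) = +(1437/5).
Reduce top mod 5: now compute (2/5).
Pull out 2: since 5 ≡ 5 (mod 8), (2/5) = -1.
Reached (1/5) = 1. Collecting the sign flips along the way, the symbol is -1.

-1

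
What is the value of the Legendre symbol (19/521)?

Euler's criterion: (19/521) ≡ 19^260 (mod 521).
19^2 ≡ 361 (mod 521)
19^4 ≡ 71 (mod 521)
19^8 ≡ 352 (mod 521)
19^16 ≡ 427 (mod 521)
19^32 ≡ 500 (mod 521)
19^64 ≡ 441 (mod 521)
19^128 ≡ 148 (mod 521)
19^256 ≡ 22 (mod 521)
19^260 = 19^(256+4) ≡ 520 (mod 521).
Result is 520 ≡ −1, so (19/521) = −1.

-1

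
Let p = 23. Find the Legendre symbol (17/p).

Reciprocity: 17 ≡ 1 and 23 ≡ 3 (mod 4), so (17/23) = +(23/17).
Reduce top mod 17: now compute (6/17).
Pull out 2: since 17 ≡ 1 (mod 8), (2/17) = +1.
Reciprocity: 3 ≡ 3 and 17 ≡ 1 (mod 4), so (3/17) = +(17/3).
Reduce top mod 3: now compute (2/3).
Pull out 2: since 3 ≡ 3 (mod 8), (2/3) = -1.
Reached (1/3) = 1. Collecting the sign flips along the way, the symbol is -1.

-1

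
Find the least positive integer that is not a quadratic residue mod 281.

(2/281) = +1, so 2 is a residue.
(3/281) = −1, so 3 is the smallest positive non-residue mod 281.

3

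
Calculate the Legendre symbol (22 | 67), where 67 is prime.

Euler's criterion: (22/67) ≡ 22^33 (mod 67).
22^2 ≡ 15 (mod 67)
22^4 ≡ 24 (mod 67)
22^8 ≡ 40 (mod 67)
22^16 ≡ 59 (mod 67)
22^32 ≡ 64 (mod 67)
22^33 = 22^(32+1) ≡ 1 (mod 67).
Result is 1, so (22/67) = 1.

1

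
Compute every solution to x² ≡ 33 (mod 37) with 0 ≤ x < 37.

12, 25

37 ≡ 1 (mod 4), so we find a root by search.
Trying successive values, 12² = 144 ≡ 33 (mod 37). The other root is 37 − 12 = 25.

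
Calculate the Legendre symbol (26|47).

-1

Pull out 2: since 47 ≡ 7 (mod 8), (2/47) = +1.
Reciprocity: 13 ≡ 1 and 47 ≡ 3 (mod 4), so (13/47) = +(47/13).
Reduce top mod 13: now compute (8/13).
Pull out 2^3: since 13 ≡ 5 (mod 8), (2/13) = -1, so (2/13)^3 = -1.
Reached (1/13) = 1. Collecting the sign flips along the way, the symbol is -1.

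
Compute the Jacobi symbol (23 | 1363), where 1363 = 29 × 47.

Reciprocity: 23 ≡ 3 and 1363 ≡ 3 (mod 4), so (23/1363) = −(1363/23).
Reduce top mod 23: now compute (6/23).
Pull out 2: since 23 ≡ 7 (mod 8), (2/23) = +1.
Reciprocity: 3 ≡ 3 and 23 ≡ 3 (mod 4), so (3/23) = −(23/3).
Reduce top mod 3: now compute (2/3).
Pull out 2: since 3 ≡ 3 (mod 8), (2/3) = -1.
Reached (1/3) = 1. Collecting the sign flips along the way, the symbol is -1.

-1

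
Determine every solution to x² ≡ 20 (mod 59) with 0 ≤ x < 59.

Since 59 ≡ 3 (mod 4), a square root of 20 is 20^((59+1)/4) = 20^15 mod 59.
Repeated squaring: 20^2≡46, 20^4≡51, 20^8≡5 (mod 59).
20^15 = 20^(8+4+2+1) ≡ 16 (mod 59).
Check: 16² = 256 ≡ 20 (mod 59). The two roots are 16 and 43.

16, 43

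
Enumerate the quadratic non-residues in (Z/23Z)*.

5,7,10,11,14,15,17,19,20,21,22

Square k = 1,…,11 (k and 23−k give the same square):
1²=1, 2²=4, 3²=9, 4²=16, 5²≡2, 6²≡13, 7²≡3, 8²≡18, 9²≡12, 10²≡8, 11²≡6 (mod 23).
The residues are {1, 2, 3, 4, 6, 8, 9, 12, 13, 16, 18}; the non-residues are the remaining 11 nonzero classes.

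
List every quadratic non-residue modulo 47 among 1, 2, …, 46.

Square k = 1,…,23 (k and 47−k give the same square):
1²=1, 2²=4, 3²=9, 4²=16, 5²=25, 6²=36, 7²≡2, 8²≡17, 9²≡34, 10²≡6, 11²≡27, 12²≡3, 13²≡28, 14²≡8, 15²≡37, 16²≡21, 17²≡7, 18²≡42, 19²≡32, 20²≡24, 21²≡18, 22²≡14, 23²≡12 (mod 47).
The residues are {1, 2, 3, 4, 6, 7, 8, 9, 12, 14, 16, 17, 18, 21, 24, 25, 27, 28, 32, 34, 36, 37, 42}; the non-residues are the remaining 23 nonzero classes.

5, 10, 11, 13, 15, 19, 20, 22, 23, 26, 29, 30, 31, 33, 35, 38, 39, 40, 41, 43, 44, 45, 46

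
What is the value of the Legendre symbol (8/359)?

Pull out 2^3: since 359 ≡ 7 (mod 8), (2/359) = +1, so (2/359)^3 = +1.
Reached (1/359) = 1. Collecting the sign flips along the way, the symbol is +1.

1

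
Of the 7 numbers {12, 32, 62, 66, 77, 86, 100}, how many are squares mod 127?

3

(12/127) = -1 → non-residue.
(32/127) = +1 → QR.
(62/127) = +1 → QR.
(66/127) = -1 → non-residue.
(77/127) = -1 → non-residue.
(86/127) = -1 → non-residue.
(100/127) = +1 → QR.
Total quadratic residues among the 7: 3.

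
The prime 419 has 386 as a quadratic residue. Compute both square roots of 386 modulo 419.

98, 321

Since 419 ≡ 3 (mod 4), a square root of 386 is 386^((419+1)/4) = 386^105 mod 419.
Repeated squaring: 386^2≡251, 386^4≡151, 386^8≡175, 386^16≡38, 386^32≡187, 386^64≡192 (mod 419).
386^105 = 386^(64+32+8+1) ≡ 321 (mod 419).
Check: 321² = 103041 ≡ 386 (mod 419). The two roots are 98 and 321.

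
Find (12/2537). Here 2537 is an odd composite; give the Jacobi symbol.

Pull out 2^2: since 2537 ≡ 1 (mod 8), (2/2537) = +1, so (2/2537)^2 = +1.
Reciprocity: 3 ≡ 3 and 2537 ≡ 1 (mod 4), so (3/2537) = +(2537/3).
Reduce top mod 3: now compute (2/3).
Pull out 2: since 3 ≡ 3 (mod 8), (2/3) = -1.
Reached (1/3) = 1. Collecting the sign flips along the way, the symbol is -1.

-1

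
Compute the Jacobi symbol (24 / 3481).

1

Pull out 2^3: since 3481 ≡ 1 (mod 8), (2/3481) = +1, so (2/3481)^3 = +1.
Reciprocity: 3 ≡ 3 and 3481 ≡ 1 (mod 4), so (3/3481) = +(3481/3).
Reduce top mod 3: now compute (1/3).
Reached (1/3) = 1. Collecting the sign flips along the way, the symbol is +1.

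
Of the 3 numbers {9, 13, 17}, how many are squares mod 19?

2

(9/19) = +1 → QR.
(13/19) = -1 → non-residue.
(17/19) = +1 → QR.
Total quadratic residues among the 3: 2.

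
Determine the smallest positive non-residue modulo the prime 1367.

(2/1367) = +1, so 2 is a residue.
(3/1367) = +1, so 3 is a residue.
(4/1367) = +1, so 4 is a residue.
(5/1367) = −1, so 5 is the smallest positive non-residue mod 1367.

5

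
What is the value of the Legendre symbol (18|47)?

1

Pull out 2: since 47 ≡ 7 (mod 8), (2/47) = +1.
Reciprocity: 9 ≡ 1 and 47 ≡ 3 (mod 4), so (9/47) = +(47/9).
Reduce top mod 9: now compute (2/9).
Pull out 2: since 9 ≡ 1 (mod 8), (2/9) = +1.
Reached (1/9) = 1. Collecting the sign flips along the way, the symbol is +1.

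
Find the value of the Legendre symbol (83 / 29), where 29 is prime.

First reduce: 83 ≡ 25 (mod 29).
Reciprocity: 25 ≡ 1 and 29 ≡ 1 (mod 4), so (25/29) = +(29/25).
Reduce top mod 25: now compute (4/25).
Pull out 2^2: since 25 ≡ 1 (mod 8), (2/25) = +1, so (2/25)^2 = +1.
Reached (1/25) = 1. Collecting the sign flips along the way, the symbol is +1.

1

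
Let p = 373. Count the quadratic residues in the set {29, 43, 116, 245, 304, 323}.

(29/373) = +1 → QR.
(43/373) = -1 → non-residue.
(116/373) = +1 → QR.
(245/373) = -1 → non-residue.
(304/373) = -1 → non-residue.
(323/373) = -1 → non-residue.
Total quadratic residues among the 6: 2.

2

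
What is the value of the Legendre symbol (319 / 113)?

Euler's criterion: (319/113) ≡ 93^56 (mod 113).
93^2 ≡ 61 (mod 113)
93^4 ≡ 105 (mod 113)
93^8 ≡ 64 (mod 113)
93^16 ≡ 28 (mod 113)
93^32 ≡ 106 (mod 113)
93^56 = 93^(32+16+8) ≡ 112 (mod 113).
Result is 112 ≡ −1, so (319/113) = −1.

-1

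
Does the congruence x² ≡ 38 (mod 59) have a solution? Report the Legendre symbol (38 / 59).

-1

Pull out 2: since 59 ≡ 3 (mod 8), (2/59) = -1.
Reciprocity: 19 ≡ 3 and 59 ≡ 3 (mod 4), so (19/59) = −(59/19).
Reduce top mod 19: now compute (2/19).
Pull out 2: since 19 ≡ 3 (mod 8), (2/19) = -1.
Reached (1/19) = 1. Collecting the sign flips along the way, the symbol is -1.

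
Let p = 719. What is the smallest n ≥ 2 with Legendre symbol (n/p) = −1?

(2/719) = +1, so 2 is a residue.
(3/719) = +1, so 3 is a residue.
(4/719) = +1, so 4 is a residue.
(5/719) = +1, so 5 is a residue.
(6/719) = +1, so 6 is a residue.
(7/719) = +1, so 7 is a residue.
(8/719) = +1, so 8 is a residue.
(9/719) = +1, so 9 is a residue.
(10/719) = +1, so 10 is a residue.
(11/719) = −1, so 11 is the smallest positive non-residue mod 719.

11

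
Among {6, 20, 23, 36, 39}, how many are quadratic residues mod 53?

(6/53) = +1 → QR.
(20/53) = -1 → non-residue.
(23/53) = -1 → non-residue.
(36/53) = +1 → QR.
(39/53) = -1 → non-residue.
Total quadratic residues among the 5: 2.

2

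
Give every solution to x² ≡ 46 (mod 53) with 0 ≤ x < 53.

24, 29

53 ≡ 1 (mod 4), so we find a root by search.
Trying successive values, 24² = 576 ≡ 46 (mod 53). The other root is 53 − 24 = 29.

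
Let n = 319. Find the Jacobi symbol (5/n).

Reciprocity: 5 ≡ 1 and 319 ≡ 3 (mod 4), so (5/319) = +(319/5).
Reduce top mod 5: now compute (4/5).
Pull out 2^2: since 5 ≡ 5 (mod 8), (2/5) = -1, so (2/5)^2 = +1.
Reached (1/5) = 1. Collecting the sign flips along the way, the symbol is +1.

1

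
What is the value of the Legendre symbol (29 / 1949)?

Reciprocity: 29 ≡ 1 and 1949 ≡ 1 (mod 4), so (29/1949) = +(1949/29).
Reduce top mod 29: now compute (6/29).
Pull out 2: since 29 ≡ 5 (mod 8), (2/29) = -1.
Reciprocity: 3 ≡ 3 and 29 ≡ 1 (mod 4), so (3/29) = +(29/3).
Reduce top mod 3: now compute (2/3).
Pull out 2: since 3 ≡ 3 (mod 8), (2/3) = -1.
Reached (1/3) = 1. Collecting the sign flips along the way, the symbol is +1.

1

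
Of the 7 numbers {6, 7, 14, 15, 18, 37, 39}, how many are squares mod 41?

3

(6/41) = -1 → non-residue.
(7/41) = -1 → non-residue.
(14/41) = -1 → non-residue.
(15/41) = -1 → non-residue.
(18/41) = +1 → QR.
(37/41) = +1 → QR.
(39/41) = +1 → QR.
Total quadratic residues among the 7: 3.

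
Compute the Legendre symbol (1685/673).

First reduce: 1685 ≡ 339 (mod 673).
Reciprocity: 339 ≡ 3 and 673 ≡ 1 (mod 4), so (339/673) = +(673/339).
Reduce top mod 339: now compute (334/339).
Pull out 2: since 339 ≡ 3 (mod 8), (2/339) = -1.
Reciprocity: 167 ≡ 3 and 339 ≡ 3 (mod 4), so (167/339) = −(339/167).
Reduce top mod 167: now compute (5/167).
Reciprocity: 5 ≡ 1 and 167 ≡ 3 (mod 4), so (5/167) = +(167/5).
Reduce top mod 5: now compute (2/5).
Pull out 2: since 5 ≡ 5 (mod 8), (2/5) = -1.
Reached (1/5) = 1. Collecting the sign flips along the way, the symbol is -1.

-1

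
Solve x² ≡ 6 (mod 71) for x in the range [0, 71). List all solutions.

19, 52

Since 71 ≡ 3 (mod 4), a square root of 6 is 6^((71+1)/4) = 6^18 mod 71.
Repeated squaring: 6^2≡36, 6^4≡18, 6^8≡40, 6^16≡38 (mod 71).
6^18 = 6^(16+2) ≡ 19 (mod 71).
Check: 19² = 361 ≡ 6 (mod 71). The two roots are 19 and 52.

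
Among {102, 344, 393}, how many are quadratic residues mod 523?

1

(102/523) = +1 → QR.
(344/523) = -1 → non-residue.
(393/523) = -1 → non-residue.
Total quadratic residues among the 3: 1.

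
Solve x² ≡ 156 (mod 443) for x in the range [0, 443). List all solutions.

158, 285

Since 443 ≡ 3 (mod 4), a square root of 156 is 156^((443+1)/4) = 156^111 mod 443.
Repeated squaring: 156^2≡414, 156^4≡398, 156^8≡253, 156^16≡217, 156^32≡131, 156^64≡327 (mod 443).
156^111 = 156^(64+32+8+4+2+1) ≡ 285 (mod 443).
Check: 285² = 81225 ≡ 156 (mod 443). The two roots are 158 and 285.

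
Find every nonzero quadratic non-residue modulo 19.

Square k = 1,…,9 (k and 19−k give the same square):
1²=1, 2²=4, 3²=9, 4²=16, 5²≡6, 6²≡17, 7²≡11, 8²≡7, 9²≡5 (mod 19).
The residues are {1, 4, 5, 6, 7, 9, 11, 16, 17}; the non-residues are the remaining 9 nonzero classes.

2 3 8 10 12 13 14 15 18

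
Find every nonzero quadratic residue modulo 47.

1 2 3 4 6 7 8 9 12 14 16 17 18 21 24 25 27 28 32 34 36 37 42

Square k = 1,…,23 (k and 47−k give the same square):
1²=1, 2²=4, 3²=9, 4²=16, 5²=25, 6²=36, 7²≡2, 8²≡17, 9²≡34, 10²≡6, 11²≡27, 12²≡3, 13²≡28, 14²≡8, 15²≡37, 16²≡21, 17²≡7, 18²≡42, 19²≡32, 20²≡24, 21²≡18, 22²≡14, 23²≡12 (mod 47).
So the quadratic residues mod 47 are {1, 2, 3, 4, 6, 7, 8, 9, 12, 14, 16, 17, 18, 21, 24, 25, 27, 28, 32, 34, 36, 37, 42}.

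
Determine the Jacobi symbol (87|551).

0

Reciprocity: 87 ≡ 3 and 551 ≡ 3 (mod 4), so (87/551) = −(551/87).
Reduce top mod 87: now compute (29/87).
Reciprocity: 29 ≡ 1 and 87 ≡ 3 (mod 4), so (29/87) = +(87/29).
Reduce top mod 29: now compute (0/29).
Top reduces to 0: gcd > 1, so the symbol is 0.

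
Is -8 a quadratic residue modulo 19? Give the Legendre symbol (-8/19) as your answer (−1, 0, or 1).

First reduce: -8 ≡ 11 (mod 19).
Reciprocity: 11 ≡ 3 and 19 ≡ 3 (mod 4), so (11/19) = −(19/11).
Reduce top mod 11: now compute (8/11).
Pull out 2^3: since 11 ≡ 3 (mod 8), (2/11) = -1, so (2/11)^3 = -1.
Reached (1/11) = 1. Collecting the sign flips along the way, the symbol is +1.

1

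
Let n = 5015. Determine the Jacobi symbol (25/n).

Reciprocity: 25 ≡ 1 and 5015 ≡ 3 (mod 4), so (25/5015) = +(5015/25).
Reduce top mod 25: now compute (15/25).
Reciprocity: 15 ≡ 3 and 25 ≡ 1 (mod 4), so (15/25) = +(25/15).
Reduce top mod 15: now compute (10/15).
Pull out 2: since 15 ≡ 7 (mod 8), (2/15) = +1.
Reciprocity: 5 ≡ 1 and 15 ≡ 3 (mod 4), so (5/15) = +(15/5).
Reduce top mod 5: now compute (0/5).
Top reduces to 0: gcd > 1, so the symbol is 0.

0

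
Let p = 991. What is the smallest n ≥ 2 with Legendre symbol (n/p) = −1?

(2/991) = +1, so 2 is a residue.
(3/991) = −1, so 3 is the smallest positive non-residue mod 991.

3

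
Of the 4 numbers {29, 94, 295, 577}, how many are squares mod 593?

(29/593) = +1 → QR.
(94/593) = -1 → non-residue.
(295/593) = -1 → non-residue.
(577/593) = +1 → QR.
Total quadratic residues among the 4: 2.

2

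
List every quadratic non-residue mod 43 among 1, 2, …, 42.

Square k = 1,…,21 (k and 43−k give the same square):
1²=1, 2²=4, 3²=9, 4²=16, 5²=25, 6²=36, 7²≡6, 8²≡21, 9²≡38, 10²≡14, 11²≡35, 12²≡15, 13²≡40, 14²≡24, 15²≡10, 16²≡41, 17²≡31, 18²≡23, 19²≡17, 20²≡13, 21²≡11 (mod 43).
The residues are {1, 4, 6, 9, 10, 11, 13, 14, 15, 16, 17, 21, 23, 24, 25, 31, 35, 36, 38, 40, 41}; the non-residues are the remaining 21 nonzero classes.

2,3,5,7,8,12,18,19,20,22,26,27,28,29,30,32,33,34,37,39,42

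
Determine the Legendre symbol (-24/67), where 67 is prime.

First reduce: -24 ≡ 43 (mod 67).
Reciprocity: 43 ≡ 3 and 67 ≡ 3 (mod 4), so (43/67) = −(67/43).
Reduce top mod 43: now compute (24/43).
Pull out 2^3: since 43 ≡ 3 (mod 8), (2/43) = -1, so (2/43)^3 = -1.
Reciprocity: 3 ≡ 3 and 43 ≡ 3 (mod 4), so (3/43) = −(43/3).
Reduce top mod 3: now compute (1/3).
Reached (1/3) = 1. Collecting the sign flips along the way, the symbol is -1.

-1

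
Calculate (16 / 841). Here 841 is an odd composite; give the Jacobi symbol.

Pull out 2^4: since 841 ≡ 1 (mod 8), (2/841) = +1, so (2/841)^4 = +1.
Reached (1/841) = 1. Collecting the sign flips along the way, the symbol is +1.

1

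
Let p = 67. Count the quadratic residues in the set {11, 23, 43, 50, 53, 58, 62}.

2

(11/67) = -1 → non-residue.
(23/67) = +1 → QR.
(43/67) = -1 → non-residue.
(50/67) = -1 → non-residue.
(53/67) = -1 → non-residue.
(58/67) = -1 → non-residue.
(62/67) = +1 → QR.
Total quadratic residues among the 7: 2.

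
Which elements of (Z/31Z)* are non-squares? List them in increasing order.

Square k = 1,…,15 (k and 31−k give the same square):
1²=1, 2²=4, 3²=9, 4²=16, 5²=25, 6²≡5, 7²≡18, 8²≡2, 9²≡19, 10²≡7, 11²≡28, 12²≡20, 13²≡14, 14²≡10, 15²≡8 (mod 31).
The residues are {1, 2, 4, 5, 7, 8, 9, 10, 14, 16, 18, 19, 20, 25, 28}; the non-residues are the remaining 15 nonzero classes.

3 6 11 12 13 15 17 21 22 23 24 26 27 29 30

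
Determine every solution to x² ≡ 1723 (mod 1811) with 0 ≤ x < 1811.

120, 1691

Since 1811 ≡ 3 (mod 4), a square root of 1723 is 1723^((1811+1)/4) = 1723^453 mod 1811.
Repeated squaring: 1723^2≡500, 1723^4≡82, 1723^8≡1291, 1723^16≡561, 1723^32≡1418, 1723^64≡514, 1723^128≡1601, 1723^256≡636 (mod 1811).
1723^453 = 1723^(256+128+64+4+1) ≡ 1691 (mod 1811).
Check: 1691² = 2859481 ≡ 1723 (mod 1811). The two roots are 120 and 1691.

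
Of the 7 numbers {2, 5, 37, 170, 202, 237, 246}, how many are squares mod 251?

2

(2/251) = -1 → non-residue.
(5/251) = +1 → QR.
(37/251) = -1 → non-residue.
(170/251) = -1 → non-residue.
(202/251) = -1 → non-residue.
(237/251) = +1 → QR.
(246/251) = -1 → non-residue.
Total quadratic residues among the 7: 2.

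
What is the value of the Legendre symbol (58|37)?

1

First reduce: 58 ≡ 21 (mod 37).
Reciprocity: 21 ≡ 1 and 37 ≡ 1 (mod 4), so (21/37) = +(37/21).
Reduce top mod 21: now compute (16/21).
Pull out 2^4: since 21 ≡ 5 (mod 8), (2/21) = -1, so (2/21)^4 = +1.
Reached (1/21) = 1. Collecting the sign flips along the way, the symbol is +1.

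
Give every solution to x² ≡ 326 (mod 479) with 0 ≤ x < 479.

184, 295

Since 479 ≡ 3 (mod 4), a square root of 326 is 326^((479+1)/4) = 326^120 mod 479.
Repeated squaring: 326^2≡417, 326^4≡12, 326^8≡144, 326^16≡139, 326^32≡161, 326^64≡55 (mod 479).
326^120 = 326^(64+32+16+8) ≡ 184 (mod 479).
Check: 184² = 33856 ≡ 326 (mod 479). The two roots are 184 and 295.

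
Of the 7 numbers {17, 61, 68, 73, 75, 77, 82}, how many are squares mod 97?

(17/97) = -1 → non-residue.
(61/97) = +1 → QR.
(68/97) = -1 → non-residue.
(73/97) = +1 → QR.
(75/97) = +1 → QR.
(77/97) = -1 → non-residue.
(82/97) = -1 → non-residue.
Total quadratic residues among the 7: 3.

3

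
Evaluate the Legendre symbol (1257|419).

0

First reduce: 1257 ≡ 0 (mod 419).
Top reduces to 0: gcd > 1, so the symbol is 0.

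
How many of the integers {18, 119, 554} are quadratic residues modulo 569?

2

(18/569) = +1 → QR.
(119/569) = +1 → QR.
(554/569) = -1 → non-residue.
Total quadratic residues among the 3: 2.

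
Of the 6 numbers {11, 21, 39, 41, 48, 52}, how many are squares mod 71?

1

(11/71) = -1 → non-residue.
(21/71) = -1 → non-residue.
(39/71) = -1 → non-residue.
(41/71) = -1 → non-residue.
(48/71) = +1 → QR.
(52/71) = -1 → non-residue.
Total quadratic residues among the 6: 1.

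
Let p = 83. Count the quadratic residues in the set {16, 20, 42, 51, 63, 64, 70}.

5

(16/83) = +1 → QR.
(20/83) = -1 → non-residue.
(42/83) = -1 → non-residue.
(51/83) = +1 → QR.
(63/83) = +1 → QR.
(64/83) = +1 → QR.
(70/83) = +1 → QR.
Total quadratic residues among the 7: 5.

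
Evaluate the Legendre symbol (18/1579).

Pull out 2: since 1579 ≡ 3 (mod 8), (2/1579) = -1.
Reciprocity: 9 ≡ 1 and 1579 ≡ 3 (mod 4), so (9/1579) = +(1579/9).
Reduce top mod 9: now compute (4/9).
Pull out 2^2: since 9 ≡ 1 (mod 8), (2/9) = +1, so (2/9)^2 = +1.
Reached (1/9) = 1. Collecting the sign flips along the way, the symbol is -1.

-1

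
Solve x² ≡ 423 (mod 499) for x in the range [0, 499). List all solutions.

184, 315

Since 499 ≡ 3 (mod 4), a square root of 423 is 423^((499+1)/4) = 423^125 mod 499.
Repeated squaring: 423^2≡287, 423^4≡34, 423^8≡158, 423^16≡14, 423^32≡196, 423^64≡492 (mod 499).
423^125 = 423^(64+32+16+8+4+1) ≡ 184 (mod 499).
Check: 184² = 33856 ≡ 423 (mod 499). The two roots are 184 and 315.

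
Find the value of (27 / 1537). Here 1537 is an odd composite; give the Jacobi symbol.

1

Reciprocity: 27 ≡ 3 and 1537 ≡ 1 (mod 4), so (27/1537) = +(1537/27).
Reduce top mod 27: now compute (25/27).
Reciprocity: 25 ≡ 1 and 27 ≡ 3 (mod 4), so (25/27) = +(27/25).
Reduce top mod 25: now compute (2/25).
Pull out 2: since 25 ≡ 1 (mod 8), (2/25) = +1.
Reached (1/25) = 1. Collecting the sign flips along the way, the symbol is +1.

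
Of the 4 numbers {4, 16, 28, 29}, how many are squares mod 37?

3

(4/37) = +1 → QR.
(16/37) = +1 → QR.
(28/37) = +1 → QR.
(29/37) = -1 → non-residue.
Total quadratic residues among the 4: 3.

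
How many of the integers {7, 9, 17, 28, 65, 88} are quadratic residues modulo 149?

(7/149) = +1 → QR.
(9/149) = +1 → QR.
(17/149) = +1 → QR.
(28/149) = +1 → QR.
(65/149) = -1 → non-residue.
(88/149) = +1 → QR.
Total quadratic residues among the 6: 5.

5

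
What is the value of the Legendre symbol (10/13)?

1

Pull out 2: since 13 ≡ 5 (mod 8), (2/13) = -1.
Reciprocity: 5 ≡ 1 and 13 ≡ 1 (mod 4), so (5/13) = +(13/5).
Reduce top mod 5: now compute (3/5).
Reciprocity: 3 ≡ 3 and 5 ≡ 1 (mod 4), so (3/5) = +(5/3).
Reduce top mod 3: now compute (2/3).
Pull out 2: since 3 ≡ 3 (mod 8), (2/3) = -1.
Reached (1/3) = 1. Collecting the sign flips along the way, the symbol is +1.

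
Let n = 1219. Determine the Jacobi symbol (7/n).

Reciprocity: 7 ≡ 3 and 1219 ≡ 3 (mod 4), so (7/1219) = −(1219/7).
Reduce top mod 7: now compute (1/7).
Reached (1/7) = 1. Collecting the sign flips along the way, the symbol is -1.

-1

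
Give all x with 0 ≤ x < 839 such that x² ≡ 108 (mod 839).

246, 593

Since 839 ≡ 3 (mod 4), a square root of 108 is 108^((839+1)/4) = 108^210 mod 839.
Repeated squaring: 108^2≡757, 108^4≡12, 108^8≡144, 108^16≡600, 108^32≡69, 108^64≡566, 108^128≡697 (mod 839).
108^210 = 108^(128+64+16+2) ≡ 593 (mod 839).
Check: 593² = 351649 ≡ 108 (mod 839). The two roots are 246 and 593.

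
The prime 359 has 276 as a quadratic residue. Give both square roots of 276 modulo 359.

65, 294

Since 359 ≡ 3 (mod 4), a square root of 276 is 276^((359+1)/4) = 276^90 mod 359.
Repeated squaring: 276^2≡68, 276^4≡316, 276^8≡54, 276^16≡44, 276^32≡141, 276^64≡136 (mod 359).
276^90 = 276^(64+16+8+2) ≡ 294 (mod 359).
Check: 294² = 86436 ≡ 276 (mod 359). The two roots are 65 and 294.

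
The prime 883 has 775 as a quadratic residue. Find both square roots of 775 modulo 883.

365, 518

Since 883 ≡ 3 (mod 4), a square root of 775 is 775^((883+1)/4) = 775^221 mod 883.
Repeated squaring: 775^2≡185, 775^4≡671, 775^8≡794, 775^16≡857, 775^32≡676, 775^64≡465, 775^128≡773 (mod 883).
775^221 = 775^(128+64+16+8+4+1) ≡ 365 (mod 883).
Check: 365² = 133225 ≡ 775 (mod 883). The two roots are 365 and 518.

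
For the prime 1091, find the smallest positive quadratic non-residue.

2

(2/1091) = −1, so 2 is the smallest positive non-residue mod 1091.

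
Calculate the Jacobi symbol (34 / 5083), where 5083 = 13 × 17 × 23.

Pull out 2: since 5083 ≡ 3 (mod 8), (2/5083) = -1.
Reciprocity: 17 ≡ 1 and 5083 ≡ 3 (mod 4), so (17/5083) = +(5083/17).
Reduce top mod 17: now compute (0/17).
Top reduces to 0: gcd > 1, so the symbol is 0.

0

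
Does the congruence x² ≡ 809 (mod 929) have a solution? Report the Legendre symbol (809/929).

Reciprocity: 809 ≡ 1 and 929 ≡ 1 (mod 4), so (809/929) = +(929/809).
Reduce top mod 809: now compute (120/809).
Pull out 2^3: since 809 ≡ 1 (mod 8), (2/809) = +1, so (2/809)^3 = +1.
Reciprocity: 15 ≡ 3 and 809 ≡ 1 (mod 4), so (15/809) = +(809/15).
Reduce top mod 15: now compute (14/15).
Pull out 2: since 15 ≡ 7 (mod 8), (2/15) = +1.
Reciprocity: 7 ≡ 3 and 15 ≡ 3 (mod 4), so (7/15) = −(15/7).
Reduce top mod 7: now compute (1/7).
Reached (1/7) = 1. Collecting the sign flips along the way, the symbol is -1.

-1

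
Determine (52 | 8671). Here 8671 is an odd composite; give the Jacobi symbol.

Pull out 2^2: since 8671 ≡ 7 (mod 8), (2/8671) = +1, so (2/8671)^2 = +1.
Reciprocity: 13 ≡ 1 and 8671 ≡ 3 (mod 4), so (13/8671) = +(8671/13).
Reduce top mod 13: now compute (0/13).
Top reduces to 0: gcd > 1, so the symbol is 0.

0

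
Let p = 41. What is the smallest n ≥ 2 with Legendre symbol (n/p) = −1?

(2/41) = +1, so 2 is a residue.
(3/41) = −1, so 3 is the smallest positive non-residue mod 41.

3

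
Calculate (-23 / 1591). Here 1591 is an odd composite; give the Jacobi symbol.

First reduce: -23 ≡ 1568 (mod 1591).
Pull out 2^5: since 1591 ≡ 7 (mod 8), (2/1591) = +1, so (2/1591)^5 = +1.
Reciprocity: 49 ≡ 1 and 1591 ≡ 3 (mod 4), so (49/1591) = +(1591/49).
Reduce top mod 49: now compute (23/49).
Reciprocity: 23 ≡ 3 and 49 ≡ 1 (mod 4), so (23/49) = +(49/23).
Reduce top mod 23: now compute (3/23).
Reciprocity: 3 ≡ 3 and 23 ≡ 3 (mod 4), so (3/23) = −(23/3).
Reduce top mod 3: now compute (2/3).
Pull out 2: since 3 ≡ 3 (mod 8), (2/3) = -1.
Reached (1/3) = 1. Collecting the sign flips along the way, the symbol is +1.

1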